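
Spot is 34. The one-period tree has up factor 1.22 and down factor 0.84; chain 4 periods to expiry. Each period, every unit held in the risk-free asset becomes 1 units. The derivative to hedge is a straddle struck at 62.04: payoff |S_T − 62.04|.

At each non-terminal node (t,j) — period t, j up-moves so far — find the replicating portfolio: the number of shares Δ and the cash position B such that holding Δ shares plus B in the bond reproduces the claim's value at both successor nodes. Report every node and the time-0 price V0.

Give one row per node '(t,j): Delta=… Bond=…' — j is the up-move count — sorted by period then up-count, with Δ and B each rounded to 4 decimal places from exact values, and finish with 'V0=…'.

(0,0): Delta=-0.8465 Bond=57.6569
(1,0): Delta=-1.0000 Bond=62.0400
(1,1): Delta=-0.7012 Bond=51.6302
(2,0): Delta=-1.0000 Bond=62.0400
(2,1): Delta=-1.0000 Bond=62.0400
(2,2): Delta=-0.4184 Bond=37.3168
(3,0): Delta=-1.0000 Bond=62.0400
(3,1): Delta=-1.0000 Bond=62.0400
(3,2): Delta=-1.0000 Bond=62.0400
(3,3): Delta=0.1322 Bond=3.3223
V0=28.8749

Under the risk-neutral measure, an up-move has probability p* = (R−d)/(u−d) = 0.4211 and values discount at R = 1.
At expiry t=4: V(4,0)=45.1124, V(4,1)=37.4546, V(4,2)=26.3327, V(4,3)=10.1794, V(4,4)=13.2814
(3,0): S=20.1519. Δ = (V_up−V_dn)/(S_up−S_dn) = (37.4546−45.1124)/(24.5854−16.9276) = -1.0000. V = [p*·37.4546 + (1−p*)·45.1124]/1 = 41.8881. B = V − Δ·S = 62.0400.
(3,1): S=29.2683. Δ = (V_up−V_dn)/(S_up−S_dn) = (26.3327−37.4546)/(35.7073−24.5854) = -1.0000. V = [p*·26.3327 + (1−p*)·37.4546]/1 = 32.7717. B = V − Δ·S = 62.0400.
(3,2): S=42.5087. Δ = (V_up−V_dn)/(S_up−S_dn) = (10.1794−26.3327)/(51.8606−35.7073) = -1.0000. V = [p*·10.1794 + (1−p*)·26.3327]/1 = 19.5313. B = V − Δ·S = 62.0400.
(3,3): S=61.7388. Δ = (V_up−V_dn)/(S_up−S_dn) = (13.2814−10.1794)/(75.3214−51.8606) = 0.1322. V = [p*·13.2814 + (1−p*)·10.1794]/1 = 11.4855. B = V − Δ·S = 3.3223.
(2,0): S=23.9904. Δ = (V_up−V_dn)/(S_up−S_dn) = (32.7717−41.8881)/(29.2683−20.1519) = -1.0000. V = [p*·32.7717 + (1−p*)·41.8881]/1 = 38.0496. B = V − Δ·S = 62.0400.
(2,1): S=34.8432. Δ = (V_up−V_dn)/(S_up−S_dn) = (19.5313−32.7717)/(42.5087−29.2683) = -1.0000. V = [p*·19.5313 + (1−p*)·32.7717]/1 = 27.1968. B = V − Δ·S = 62.0400.
(2,2): S=50.6056. Δ = (V_up−V_dn)/(S_up−S_dn) = (11.4855−19.5313)/(61.7388−42.5087) = -0.4184. V = [p*·11.4855 + (1−p*)·19.5313]/1 = 16.1436. B = V − Δ·S = 37.3168.
(1,0): S=28.5600. Δ = (V_up−V_dn)/(S_up−S_dn) = (27.1968−38.0496)/(34.8432−23.9904) = -1.0000. V = [p*·27.1968 + (1−p*)·38.0496]/1 = 33.4800. B = V − Δ·S = 62.0400.
(1,1): S=41.4800. Δ = (V_up−V_dn)/(S_up−S_dn) = (16.1436−27.1968)/(50.6056−34.8432) = -0.7012. V = [p*·16.1436 + (1−p*)·27.1968]/1 = 22.5428. B = V − Δ·S = 51.6302.
(0,0): S=34.0000. Δ = (V_up−V_dn)/(S_up−S_dn) = (22.5428−33.4800)/(41.4800−28.5600) = -0.8465. V = [p*·22.5428 + (1−p*)·33.4800]/1 = 28.8749. B = V − Δ·S = 57.6569.
Each (Δ,B) replicates both successor values, so the strategy is self-financing and V0 is arbitrage-free.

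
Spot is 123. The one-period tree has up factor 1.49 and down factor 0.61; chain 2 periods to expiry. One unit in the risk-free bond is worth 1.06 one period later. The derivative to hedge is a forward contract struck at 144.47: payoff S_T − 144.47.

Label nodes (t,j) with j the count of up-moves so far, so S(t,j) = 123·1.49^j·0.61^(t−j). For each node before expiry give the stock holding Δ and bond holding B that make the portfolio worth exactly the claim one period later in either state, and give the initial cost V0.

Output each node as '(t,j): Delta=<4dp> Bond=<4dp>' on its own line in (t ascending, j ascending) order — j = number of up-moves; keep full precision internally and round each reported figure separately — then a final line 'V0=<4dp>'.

Under the risk-neutral measure, an up-move has probability p* = (R−d)/(u−d) = 0.5114 and values discount at R = 1.06.
Terminal values V(2,·): V(2,0)=-98.7017, V(2,1)=-32.6753, V(2,2)=128.6023
  t=1,j=0: stock 75.0300 → up 111.7947 (V=-32.6753), down 45.7683 (V=-98.7017). Price -61.2625; hedge Δ=1.0000, bond B=-136.2925.
  t=1,j=1: stock 183.2700 → up 273.0723 (V=128.6023), down 111.7947 (V=-32.6753). Price 46.9775; hedge Δ=1.0000, bond B=-136.2925.
  t=0,j=0: stock 123.0000 → up 183.2700 (V=46.9775), down 75.0300 (V=-61.2625). Price -5.5778; hedge Δ=1.0000, bond B=-128.5778.
Root portfolio cost Δ·123+B reproduces V0=-5.5778.

(0,0): Delta=1.0000 Bond=-128.5778
(1,0): Delta=1.0000 Bond=-136.2925
(1,1): Delta=1.0000 Bond=-136.2925
V0=-5.5778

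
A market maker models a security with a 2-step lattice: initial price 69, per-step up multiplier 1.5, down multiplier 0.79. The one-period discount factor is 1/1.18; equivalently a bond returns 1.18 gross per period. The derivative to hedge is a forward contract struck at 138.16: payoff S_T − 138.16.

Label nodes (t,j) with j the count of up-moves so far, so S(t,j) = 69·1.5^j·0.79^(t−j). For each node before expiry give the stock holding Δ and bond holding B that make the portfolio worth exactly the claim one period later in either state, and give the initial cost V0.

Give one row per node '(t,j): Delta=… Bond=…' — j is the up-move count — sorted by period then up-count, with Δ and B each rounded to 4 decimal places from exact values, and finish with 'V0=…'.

(0,0): Delta=1.0000 Bond=-99.2244
(1,0): Delta=1.0000 Bond=-117.0847
(1,1): Delta=1.0000 Bond=-117.0847
V0=-30.2244

The replicating-portfolio and risk-neutral prices coincide; use p* = (1.18−0.79)/(1.5−0.79) = 0.5493 for the latter.
At expiry t=2: V(2,0)=-95.0971, V(2,1)=-56.3950, V(2,2)=17.0900
Node (1,0) S=54.5100: V=(p*·-56.3950+(1−p*)·-95.0971)/1.18=-62.5747; Δ=(-56.3950−-95.0971)/(81.7650−43.0629)=1.0000; B=V−Δ·S=-117.0847
Node (1,1) S=103.5000: V=(p*·17.0900+(1−p*)·-56.3950)/1.18=-13.5847; Δ=(17.0900−-56.3950)/(155.2500−81.7650)=1.0000; B=V−Δ·S=-117.0847
Node (0,0) S=69.0000: V=(p*·-13.5847+(1−p*)·-62.5747)/1.18=-30.2244; Δ=(-13.5847−-62.5747)/(103.5000−54.5100)=1.0000; B=V−Δ·S=-99.2244
Self-financing check: at every node Δ·S+B equals the discounted successor values.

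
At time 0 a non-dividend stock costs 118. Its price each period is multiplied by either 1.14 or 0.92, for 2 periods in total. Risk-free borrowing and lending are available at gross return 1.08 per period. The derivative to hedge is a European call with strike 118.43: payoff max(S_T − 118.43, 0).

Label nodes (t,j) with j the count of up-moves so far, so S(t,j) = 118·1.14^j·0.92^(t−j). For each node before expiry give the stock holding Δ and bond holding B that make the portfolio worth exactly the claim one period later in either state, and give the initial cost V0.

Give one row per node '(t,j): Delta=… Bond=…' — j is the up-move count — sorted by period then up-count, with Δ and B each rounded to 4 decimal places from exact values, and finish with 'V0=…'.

(0,0): Delta=0.8195 Bond=-79.0534
(1,0): Delta=0.2231 Bond=-20.6319
(1,1): Delta=1.0000 Bond=-109.6574
V0=17.6486

Since d<R<u, set p* = (R−d)/(u−d) = 0.7273; price each node as the discounted p*-expectation of its children.
At expiry t=2: V(2,0)=0.0000, V(2,1)=5.3284, V(2,2)=34.9228
(1,0): S=108.5600. Δ = (V_up−V_dn)/(S_up−S_dn) = (5.3284−0.0000)/(123.7584−99.8752) = 0.2231. V = [p*·5.3284 + (1−p*)·0.0000]/1.08 = 3.5881. B = V − Δ·S = -20.6319.
(1,1): S=134.5200. Δ = (V_up−V_dn)/(S_up−S_dn) = (34.9228−5.3284)/(153.3528−123.7584) = 1.0000. V = [p*·34.9228 + (1−p*)·5.3284]/1.08 = 24.8626. B = V − Δ·S = -109.6574.
(0,0): S=118.0000. Δ = (V_up−V_dn)/(S_up−S_dn) = (24.8626−3.5881)/(134.5200−108.5600) = 0.8195. V = [p*·24.8626 + (1−p*)·3.5881]/1.08 = 17.6486. B = V − Δ·S = -79.0534.
Root portfolio cost Δ·118+B reproduces V0=17.6486.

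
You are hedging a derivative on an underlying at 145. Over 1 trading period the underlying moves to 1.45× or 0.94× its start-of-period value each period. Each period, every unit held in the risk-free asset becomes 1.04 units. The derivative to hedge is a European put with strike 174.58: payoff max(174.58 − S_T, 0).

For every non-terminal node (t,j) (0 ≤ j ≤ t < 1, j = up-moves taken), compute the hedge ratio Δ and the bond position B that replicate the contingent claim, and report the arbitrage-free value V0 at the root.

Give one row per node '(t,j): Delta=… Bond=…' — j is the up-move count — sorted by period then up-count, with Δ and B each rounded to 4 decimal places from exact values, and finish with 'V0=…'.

(0,0): Delta=-0.5176 Bond=104.6493
V0=29.5905

Under the risk-neutral measure, an up-move has probability p* = (R−d)/(u−d) = 0.1961 and values discount at R = 1.04.
Payoff layer (t=1): V(1,0)=38.2800, V(1,1)=0.0000
Node (0,0) S=145.0000: V=(p*·0.0000+(1−p*)·38.2800)/1.04=29.5905; Δ=(0.0000−38.2800)/(210.2500−136.3000)=-0.5176; B=V−Δ·S=104.6493
The time-0 hedge costs 29.5905, which is the no-arbitrage price.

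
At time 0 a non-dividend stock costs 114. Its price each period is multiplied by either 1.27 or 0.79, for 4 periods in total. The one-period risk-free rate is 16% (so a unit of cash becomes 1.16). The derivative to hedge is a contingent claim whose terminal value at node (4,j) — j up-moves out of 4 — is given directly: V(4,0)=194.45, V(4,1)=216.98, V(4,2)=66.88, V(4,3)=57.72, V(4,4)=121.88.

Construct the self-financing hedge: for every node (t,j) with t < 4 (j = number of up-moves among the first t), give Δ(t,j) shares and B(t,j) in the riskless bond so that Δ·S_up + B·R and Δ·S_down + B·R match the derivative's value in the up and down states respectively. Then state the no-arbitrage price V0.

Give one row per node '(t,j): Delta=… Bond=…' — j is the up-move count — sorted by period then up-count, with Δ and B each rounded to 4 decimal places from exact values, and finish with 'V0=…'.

(0,0): Delta=0.0900 Bond=38.5489
(1,0): Delta=-0.9849 Bond=141.5206
(1,1): Delta=0.2888 Bond=15.9373
(2,0): Delta=-2.7903 Bond=292.6171
(2,1): Delta=-0.6510 Bond=125.9751
(2,2): Delta=0.4626 Bond=-13.4686
(3,0): Delta=0.8351 Bond=135.6633
(3,1): Delta=-3.4608 Bond=400.0169
(3,2): Delta=-0.1314 Bond=70.6516
(3,3): Delta=0.5724 Bond=-41.2730
V0=48.8082

The replicating-portfolio and risk-neutral prices coincide; use p* = (1.16−0.79)/(1.27−0.79) = 0.7708 for the latter.
At expiry t=4: V(4,0)=194.4500, V(4,1)=216.9800, V(4,2)=66.8800, V(4,3)=57.7200, V(4,4)=121.8800
  t=3,j=0: stock 56.2064 → up 71.3822 (V=216.9800), down 44.4031 (V=194.4500). Price 182.6008; hedge Δ=0.8351, bond B=135.6633.
  t=3,j=1: stock 90.3572 → up 114.7536 (V=66.8800), down 71.3822 (V=216.9800). Price 87.3085; hedge Δ=-3.4608, bond B=400.0169.
  t=3,j=2: stock 145.2578 → up 184.4774 (V=57.7200), down 114.7536 (V=66.8800). Price 51.5682; hedge Δ=-0.1314, bond B=70.6516.
  t=3,j=3: stock 233.5157 → up 296.5649 (V=121.8800), down 184.4774 (V=57.7200). Price 92.3937; hedge Δ=0.5724, bond B=-41.2730.
  t=2,j=0: stock 71.1474 → up 90.3572 (V=87.3085), down 56.2064 (V=182.6008). Price 94.0917; hedge Δ=-2.7903, bond B=292.6171.
  t=2,j=1: stock 114.3762 → up 145.2578 (V=51.5682), down 90.3572 (V=87.3085). Price 51.5161; hedge Δ=-0.6510, bond B=125.9751.
  t=2,j=2: stock 183.8706 → up 233.5157 (V=92.3937), down 145.2578 (V=51.5682). Price 71.5844; hedge Δ=0.4626, bond B=-13.4686.
  t=1,j=0: stock 90.0600 → up 114.3762 (V=51.5161), down 71.1474 (V=94.0917). Price 52.8216; hedge Δ=-0.9849, bond B=141.5206.
  t=1,j=1: stock 144.7800 → up 183.8706 (V=71.5844), down 114.3762 (V=51.5161). Price 57.7460; hedge Δ=0.2888, bond B=15.9373.
  t=0,j=0: stock 114.0000 → up 144.7800 (V=57.7460), down 90.0600 (V=52.8216). Price 48.8082; hedge Δ=0.0900, bond B=38.5489.
Self-financing check: at every node Δ·S+B equals the discounted successor values.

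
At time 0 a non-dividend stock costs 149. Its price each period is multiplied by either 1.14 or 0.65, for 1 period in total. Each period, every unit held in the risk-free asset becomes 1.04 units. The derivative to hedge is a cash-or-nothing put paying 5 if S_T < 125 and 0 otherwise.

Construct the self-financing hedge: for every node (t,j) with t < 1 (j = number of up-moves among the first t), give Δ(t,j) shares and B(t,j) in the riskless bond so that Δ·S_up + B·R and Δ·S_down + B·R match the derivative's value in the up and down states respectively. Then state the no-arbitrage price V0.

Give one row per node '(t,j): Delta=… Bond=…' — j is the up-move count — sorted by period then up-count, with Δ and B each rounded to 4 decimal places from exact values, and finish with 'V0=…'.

The replicating-portfolio and risk-neutral prices coincide; use p* = (1.04−0.65)/(1.14−0.65) = 0.7959 for the latter.
Payoff layer (t=1): V(1,0)=5.0000, V(1,1)=0.0000
Node (0,0) S=149.0000: V=(p*·0.0000+(1−p*)·5.0000)/1.04=0.9812; Δ=(0.0000−5.0000)/(169.8600−96.8500)=-0.0685; B=V−Δ·S=11.1852
Self-financing check: at every node Δ·S+B equals the discounted successor values.

(0,0): Delta=-0.0685 Bond=11.1852
V0=0.9812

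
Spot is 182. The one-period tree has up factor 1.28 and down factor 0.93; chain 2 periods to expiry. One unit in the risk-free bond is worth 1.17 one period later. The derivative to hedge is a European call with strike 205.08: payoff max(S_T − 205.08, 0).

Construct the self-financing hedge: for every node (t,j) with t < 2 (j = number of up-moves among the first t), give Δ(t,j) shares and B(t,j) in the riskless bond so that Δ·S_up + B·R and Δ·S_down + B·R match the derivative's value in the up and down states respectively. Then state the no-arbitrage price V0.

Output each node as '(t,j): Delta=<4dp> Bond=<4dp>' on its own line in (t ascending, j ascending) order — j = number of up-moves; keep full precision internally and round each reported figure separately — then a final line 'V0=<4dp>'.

(0,0): Delta=0.7990 Bond=-109.7894
(1,0): Delta=0.1954 Bond=-26.2825
(1,1): Delta=1.0000 Bond=-175.2821
V0=35.6259

Since d<R<u, set p* = (R−d)/(u−d) = 0.6857; price each node as the discounted p*-expectation of its children.
Payoff layer (t=2): V(2,0)=0.0000, V(2,1)=11.5728, V(2,2)=93.1088
(1,0): S=169.2600. Δ = (V_up−V_dn)/(S_up−S_dn) = (11.5728−0.0000)/(216.6528−157.4118) = 0.1954. V = [p*·11.5728 + (1−p*)·0.0000]/1.17 = 6.7826. B = V − Δ·S = -26.2825.
(1,1): S=232.9600. Δ = (V_up−V_dn)/(S_up−S_dn) = (93.1088−11.5728)/(298.1888−216.6528) = 1.0000. V = [p*·93.1088 + (1−p*)·11.5728]/1.17 = 57.6779. B = V − Δ·S = -175.2821.
(0,0): S=182.0000. Δ = (V_up−V_dn)/(S_up−S_dn) = (57.6779−6.7826)/(232.9600−169.2600) = 0.7990. V = [p*·57.6779 + (1−p*)·6.7826]/1.17 = 35.6259. B = V − Δ·S = -109.7894.
Root portfolio cost Δ·182+B reproduces V0=35.6259.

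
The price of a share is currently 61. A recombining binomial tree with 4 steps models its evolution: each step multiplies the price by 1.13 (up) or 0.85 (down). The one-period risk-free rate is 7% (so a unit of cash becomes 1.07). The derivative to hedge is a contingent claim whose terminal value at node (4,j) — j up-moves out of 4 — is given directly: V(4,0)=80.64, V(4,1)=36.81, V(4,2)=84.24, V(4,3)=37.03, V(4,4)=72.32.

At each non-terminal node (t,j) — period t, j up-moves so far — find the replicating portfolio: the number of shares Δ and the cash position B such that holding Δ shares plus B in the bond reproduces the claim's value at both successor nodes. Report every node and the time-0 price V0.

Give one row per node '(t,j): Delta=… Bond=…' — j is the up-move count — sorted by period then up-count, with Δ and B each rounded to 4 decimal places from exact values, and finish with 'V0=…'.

Under the risk-neutral measure, an up-move has probability p* = (R−d)/(u−d) = 0.7857 and values discount at R = 1.07.
Payoff layer (t=4): V(4,0)=80.6400, V(4,1)=36.8100, V(4,2)=84.2400, V(4,3)=37.0300, V(4,4)=72.3200
(3,0): S=37.4616. Δ = (V_up−V_dn)/(S_up−S_dn) = (36.8100−80.6400)/(42.3316−31.8424) = -4.1786. V = [p*·36.8100 + (1−p*)·80.6400]/1.07 = 43.1796. B = V − Δ·S = 199.7153.
(3,1): S=49.8019. Δ = (V_up−V_dn)/(S_up−S_dn) = (84.2400−36.8100)/(56.2762−42.3316) = 3.4013. V = [p*·84.2400 + (1−p*)·36.8100]/1.07 = 69.2303. B = V − Δ·S = -100.1626.
(3,2): S=66.2073. Δ = (V_up−V_dn)/(S_up−S_dn) = (37.0300−84.2400)/(74.8142−56.2762) = -2.5467. V = [p*·37.0300 + (1−p*)·84.2400]/1.07 = 44.0621. B = V − Δ·S = 212.6692.
(3,3): S=88.0167. Δ = (V_up−V_dn)/(S_up−S_dn) = (72.3200−37.0300)/(99.4589−74.8142) = 1.4320. V = [p*·72.3200 + (1−p*)·37.0300]/1.07 = 60.5214. B = V − Δ·S = -65.5144.
(2,0): S=44.0725. Δ = (V_up−V_dn)/(S_up−S_dn) = (69.2303−43.1796)/(49.8019−37.4616) = 2.1110. V = [p*·69.2303 + (1−p*)·43.1796]/1.07 = 59.4841. B = V − Δ·S = -33.5542.
(2,1): S=58.5905. Δ = (V_up−V_dn)/(S_up−S_dn) = (44.0621−69.2303)/(66.2073−49.8019) = -1.5341. V = [p*·44.0621 + (1−p*)·69.2303]/1.07 = 46.2199. B = V − Δ·S = 136.1064.
(2,2): S=77.8909. Δ = (V_up−V_dn)/(S_up−S_dn) = (60.5214−44.0621)/(88.0167−66.2073) = 0.7547. V = [p*·60.5214 + (1−p*)·44.0621]/1.07 = 53.2658. B = V − Δ·S = -5.5174.
(1,0): S=51.8500. Δ = (V_up−V_dn)/(S_up−S_dn) = (46.2199−59.4841)/(58.5905−44.0725) = -0.9136. V = [p*·46.2199 + (1−p*)·59.4841]/1.07 = 45.8525. B = V − Δ·S = 93.2248.
(1,1): S=68.9300. Δ = (V_up−V_dn)/(S_up−S_dn) = (53.2658−46.2199)/(77.8909−58.5905) = 0.3651. V = [p*·53.2658 + (1−p*)·46.2199]/1.07 = 48.3700. B = V − Δ·S = 23.2061.
(0,0): S=61.0000. Δ = (V_up−V_dn)/(S_up−S_dn) = (48.3700−45.8525)/(68.9300−51.8500) = 0.1474. V = [p*·48.3700 + (1−p*)·45.8525]/1.07 = 44.7015. B = V − Δ·S = 35.7104.
Check: Δ(0,0)·S0 + B(0,0) = 44.7015 = V0.

(0,0): Delta=0.1474 Bond=35.7104
(1,0): Delta=-0.9136 Bond=93.2248
(1,1): Delta=0.3651 Bond=23.2061
(2,0): Delta=2.1110 Bond=-33.5542
(2,1): Delta=-1.5341 Bond=136.1064
(2,2): Delta=0.7547 Bond=-5.5174
(3,0): Delta=-4.1786 Bond=199.7153
(3,1): Delta=3.4013 Bond=-100.1626
(3,2): Delta=-2.5467 Bond=212.6692
(3,3): Delta=1.4320 Bond=-65.5144
V0=44.7015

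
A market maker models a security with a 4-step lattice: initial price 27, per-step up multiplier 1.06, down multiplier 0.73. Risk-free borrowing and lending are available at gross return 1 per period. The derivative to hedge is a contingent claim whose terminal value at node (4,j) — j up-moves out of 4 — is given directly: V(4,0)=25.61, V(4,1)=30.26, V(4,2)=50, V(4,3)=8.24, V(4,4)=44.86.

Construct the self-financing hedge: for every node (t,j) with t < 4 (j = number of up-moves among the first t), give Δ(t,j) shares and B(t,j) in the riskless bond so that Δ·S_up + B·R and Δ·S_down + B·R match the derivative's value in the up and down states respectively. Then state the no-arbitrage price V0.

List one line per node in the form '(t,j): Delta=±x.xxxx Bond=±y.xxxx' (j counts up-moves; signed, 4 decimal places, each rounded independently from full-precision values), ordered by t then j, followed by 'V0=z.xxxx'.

No-arbitrage ⇒ martingale measure with p* = (R−d)/(u−d) = 0.8182.
At expiry t=4: V(4,0)=25.6100, V(4,1)=30.2600, V(4,2)=50.0000, V(4,3)=8.2400, V(4,4)=44.8600
(3,0): S=10.5035. Δ = (V_up−V_dn)/(S_up−S_dn) = (30.2600−25.6100)/(11.1337−7.6675) = 1.3415. V = [p*·30.2600 + (1−p*)·25.6100]/1 = 29.4145. B = V − Δ·S = 15.3236.
(3,1): S=15.2516. Δ = (V_up−V_dn)/(S_up−S_dn) = (50.0000−30.2600)/(16.1667−11.1337) = 3.9221. V = [p*·50.0000 + (1−p*)·30.2600]/1 = 46.4109. B = V − Δ·S = -13.4073.
(3,2): S=22.1462. Δ = (V_up−V_dn)/(S_up−S_dn) = (8.2400−50.0000)/(23.4749−16.1667) = -5.7141. V = [p*·8.2400 + (1−p*)·50.0000]/1 = 15.8327. B = V − Δ·S = 142.3782.
(3,3): S=32.1574. Δ = (V_up−V_dn)/(S_up−S_dn) = (44.8600−8.2400)/(34.0869−23.4749) = 3.4508. V = [p*·44.8600 + (1−p*)·8.2400]/1 = 38.2018. B = V − Δ·S = -72.7679.
(2,0): S=14.3883. Δ = (V_up−V_dn)/(S_up−S_dn) = (46.4109−29.4145)/(15.2516−10.5035) = 3.5796. V = [p*·46.4109 + (1−p*)·29.4145]/1 = 43.3207. B = V − Δ·S = -8.1835.
(2,1): S=20.8926. Δ = (V_up−V_dn)/(S_up−S_dn) = (15.8327−46.4109)/(22.1462−15.2516) = -4.4351. V = [p*·15.8327 + (1−p*)·46.4109]/1 = 21.3924. B = V − Δ·S = 114.0536.
(2,2): S=30.3372. Δ = (V_up−V_dn)/(S_up−S_dn) = (38.2018−15.8327)/(32.1574−22.1462) = 2.2344. V = [p*·38.2018 + (1−p*)·15.8327]/1 = 34.1347. B = V − Δ·S = -33.6504.
(1,0): S=19.7100. Δ = (V_up−V_dn)/(S_up−S_dn) = (21.3924−43.3207)/(20.8926−14.3883) = -3.3713. V = [p*·21.3924 + (1−p*)·43.3207]/1 = 25.3794. B = V − Δ·S = 91.8286.
(1,1): S=28.6200. Δ = (V_up−V_dn)/(S_up−S_dn) = (34.1347−21.3924)/(30.3372−20.8926) = 1.3492. V = [p*·34.1347 + (1−p*)·21.3924]/1 = 31.8179. B = V − Δ·S = -6.7951.
(0,0): S=27.0000. Δ = (V_up−V_dn)/(S_up−S_dn) = (31.8179−25.3794)/(28.6200−19.7100) = 0.7226. V = [p*·31.8179 + (1−p*)·25.3794]/1 = 30.6473. B = V − Δ·S = 11.1365.
The time-0 hedge costs 30.6473, which is the no-arbitrage price.

(0,0): Delta=0.7226 Bond=11.1365
(1,0): Delta=-3.3713 Bond=91.8286
(1,1): Delta=1.3492 Bond=-6.7951
(2,0): Delta=3.5796 Bond=-8.1835
(2,1): Delta=-4.4351 Bond=114.0536
(2,2): Delta=2.2344 Bond=-33.6504
(3,0): Delta=1.3415 Bond=15.3236
(3,1): Delta=3.9221 Bond=-13.4073
(3,2): Delta=-5.7141 Bond=142.3782
(3,3): Delta=3.4508 Bond=-72.7679
V0=30.6473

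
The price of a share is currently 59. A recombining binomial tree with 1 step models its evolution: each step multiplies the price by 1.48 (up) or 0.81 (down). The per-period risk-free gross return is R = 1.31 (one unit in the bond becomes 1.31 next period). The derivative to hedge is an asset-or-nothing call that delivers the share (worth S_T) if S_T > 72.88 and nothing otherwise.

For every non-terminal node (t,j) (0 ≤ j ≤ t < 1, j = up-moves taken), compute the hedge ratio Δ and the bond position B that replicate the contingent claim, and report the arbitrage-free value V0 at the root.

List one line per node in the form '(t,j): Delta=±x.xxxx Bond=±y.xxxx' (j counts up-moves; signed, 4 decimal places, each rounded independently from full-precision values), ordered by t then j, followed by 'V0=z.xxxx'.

No-arbitrage ⇒ martingale measure with p* = (R−d)/(u−d) = 0.7463.
Terminal payoffs: V(1,0)=0.0000, V(1,1)=87.3200
Node (0,0) S=59.0000: V=(p*·87.3200+(1−p*)·0.0000)/1.31=49.7436; Δ=(87.3200−0.0000)/(87.3200−47.7900)=2.2090; B=V−Δ·S=-80.5847
Self-financing check: at every node Δ·S+B equals the discounted successor values.

(0,0): Delta=2.2090 Bond=-80.5847
V0=49.7436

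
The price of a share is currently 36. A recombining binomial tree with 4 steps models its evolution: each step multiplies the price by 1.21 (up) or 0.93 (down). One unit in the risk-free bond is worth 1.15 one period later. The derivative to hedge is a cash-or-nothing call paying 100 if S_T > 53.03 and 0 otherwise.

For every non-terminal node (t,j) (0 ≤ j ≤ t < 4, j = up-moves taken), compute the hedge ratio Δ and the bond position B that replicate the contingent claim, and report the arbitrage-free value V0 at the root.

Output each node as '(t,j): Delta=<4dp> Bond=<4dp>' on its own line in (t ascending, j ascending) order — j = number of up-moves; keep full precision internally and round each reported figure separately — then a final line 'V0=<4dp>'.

Under the risk-neutral measure, an up-move has probability p* = (R−d)/(u−d) = 0.7857 and values discount at R = 1.15.
Terminal values V(4,·): V(4,0)=0.0000, V(4,1)=0.0000, V(4,2)=0.0000, V(4,3)=100.0000, V(4,4)=100.0000
(3,0): S=28.9569. Δ = (V_up−V_dn)/(S_up−S_dn) = (0.0000−0.0000)/(35.0378−26.9299) = 0.0000. V = [p*·0.0000 + (1−p*)·0.0000]/1.15 = 0.0000. B = V − Δ·S = 0.0000.
(3,1): S=37.6750. Δ = (V_up−V_dn)/(S_up−S_dn) = (0.0000−0.0000)/(45.5868−35.0378) = 0.0000. V = [p*·0.0000 + (1−p*)·0.0000]/1.15 = 0.0000. B = V − Δ·S = 0.0000.
(3,2): S=49.0181. Δ = (V_up−V_dn)/(S_up−S_dn) = (100.0000−0.0000)/(59.3119−45.5868) = 7.2859. V = [p*·100.0000 + (1−p*)·0.0000]/1.15 = 68.3230. B = V − Δ·S = -288.8199.
(3,3): S=63.7762. Δ = (V_up−V_dn)/(S_up−S_dn) = (100.0000−100.0000)/(77.1692−59.3119) = 0.0000. V = [p*·100.0000 + (1−p*)·100.0000]/1.15 = 86.9565. B = V − Δ·S = 86.9565.
(2,0): S=31.1364. Δ = (V_up−V_dn)/(S_up−S_dn) = (0.0000−0.0000)/(37.6750−28.9569) = 0.0000. V = [p*·0.0000 + (1−p*)·0.0000]/1.15 = 0.0000. B = V − Δ·S = 0.0000.
(2,1): S=40.5108. Δ = (V_up−V_dn)/(S_up−S_dn) = (68.3230−0.0000)/(49.0181−37.6750) = 6.0233. V = [p*·68.3230 + (1−p*)·0.0000]/1.15 = 46.6803. B = V − Δ·S = -197.3303.
(2,2): S=52.7076. Δ = (V_up−V_dn)/(S_up−S_dn) = (86.9565−68.3230)/(63.7762−49.0181) = 1.2626. V = [p*·86.9565 + (1−p*)·68.3230]/1.15 = 72.1423. B = V − Δ·S = 5.5939.
(1,0): S=33.4800. Δ = (V_up−V_dn)/(S_up−S_dn) = (46.6803−0.0000)/(40.5108−31.1364) = 4.9796. V = [p*·46.6803 + (1−p*)·0.0000]/1.15 = 31.8934. B = V − Δ·S = -134.8220.
(1,1): S=43.5600. Δ = (V_up−V_dn)/(S_up−S_dn) = (72.1423−46.6803)/(52.7076−40.5108) = 2.0876. V = [p*·72.1423 + (1−p*)·46.6803]/1.15 = 57.9879. B = V − Δ·S = -32.9477.
(0,0): S=36.0000. Δ = (V_up−V_dn)/(S_up−S_dn) = (57.9879−31.8934)/(43.5600−33.4800) = 2.5887. V = [p*·57.9879 + (1−p*)·31.8934]/1.15 = 45.5620. B = V − Δ·S = -47.6330.
Each (Δ,B) replicates both successor values, so the strategy is self-financing and V0 is arbitrage-free.

(0,0): Delta=2.5887 Bond=-47.6330
(1,0): Delta=4.9796 Bond=-134.8220
(1,1): Delta=2.0876 Bond=-32.9477
(2,0): Delta=0.0000 Bond=0.0000
(2,1): Delta=6.0233 Bond=-197.3303
(2,2): Delta=1.2626 Bond=5.5939
(3,0): Delta=0.0000 Bond=0.0000
(3,1): Delta=0.0000 Bond=0.0000
(3,2): Delta=7.2859 Bond=-288.8199
(3,3): Delta=0.0000 Bond=86.9565
V0=45.5620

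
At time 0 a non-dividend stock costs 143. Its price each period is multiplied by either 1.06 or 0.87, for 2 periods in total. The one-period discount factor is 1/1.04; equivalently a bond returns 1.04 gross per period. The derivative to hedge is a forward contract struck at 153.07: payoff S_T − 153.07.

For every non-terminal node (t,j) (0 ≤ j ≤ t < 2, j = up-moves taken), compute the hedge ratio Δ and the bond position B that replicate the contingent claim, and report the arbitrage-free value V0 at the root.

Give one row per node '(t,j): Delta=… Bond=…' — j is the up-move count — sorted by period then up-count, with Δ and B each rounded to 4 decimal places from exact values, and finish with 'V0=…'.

Risk-neutral probability p* = (R−d)/(u−d) = (1.04−0.87)/(1.06−0.87) = 0.8947.
At expiry t=2: V(2,0)=-44.8333, V(2,1)=-21.1954, V(2,2)=7.6048
  t=1,j=0: stock 124.4100 → up 131.8746 (V=-21.1954), down 108.2367 (V=-44.8333). Price -22.7727; hedge Δ=1.0000, bond B=-147.1827.
  t=1,j=1: stock 151.5800 → up 160.6748 (V=7.6048), down 131.8746 (V=-21.1954). Price 4.3973; hedge Δ=1.0000, bond B=-147.1827.
  t=0,j=0: stock 143.0000 → up 151.5800 (V=4.3973), down 124.4100 (V=-22.7727). Price 1.4782; hedge Δ=1.0000, bond B=-141.5218.
The time-0 hedge costs 1.4782, which is the no-arbitrage price.

(0,0): Delta=1.0000 Bond=-141.5218
(1,0): Delta=1.0000 Bond=-147.1827
(1,1): Delta=1.0000 Bond=-147.1827
V0=1.4782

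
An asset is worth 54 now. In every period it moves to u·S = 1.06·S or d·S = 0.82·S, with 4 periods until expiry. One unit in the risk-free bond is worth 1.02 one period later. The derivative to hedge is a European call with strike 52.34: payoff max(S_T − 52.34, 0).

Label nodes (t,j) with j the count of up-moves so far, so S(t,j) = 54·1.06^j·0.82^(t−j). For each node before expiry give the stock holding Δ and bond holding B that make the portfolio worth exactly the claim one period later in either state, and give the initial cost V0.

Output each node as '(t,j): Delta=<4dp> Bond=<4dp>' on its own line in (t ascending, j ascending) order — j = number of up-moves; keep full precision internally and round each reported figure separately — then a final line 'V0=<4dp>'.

Risk-neutral probability p* = (R−d)/(u−d) = (1.02−0.82)/(1.06−0.82) = 0.8333.
At expiry t=4: V(4,0)=0.0000, V(4,1)=0.0000, V(4,2)=0.0000, V(4,3)=0.3982, V(4,4)=15.8338
  t=3,j=0: stock 29.7739 → up 31.5603 (V=0.0000), down 24.4146 (V=0.0000). Price 0.0000; hedge Δ=0.0000, bond B=0.0000.
  t=3,j=1: stock 38.4882 → up 40.7975 (V=0.0000), down 31.5603 (V=0.0000). Price 0.0000; hedge Δ=0.0000, bond B=0.0000.
  t=3,j=2: stock 49.7530 → up 52.7382 (V=0.3982), down 40.7975 (V=0.0000). Price 0.3253; hedge Δ=0.0333, bond B=-1.3338.
  t=3,j=3: stock 64.3149 → up 68.1738 (V=15.8338), down 52.7382 (V=0.3982). Price 13.0011; hedge Δ=1.0000, bond B=-51.3137.
  t=2,j=0: stock 36.3096 → up 38.4882 (V=0.0000), down 29.7739 (V=0.0000). Price 0.0000; hedge Δ=0.0000, bond B=0.0000.
  t=2,j=1: stock 46.9368 → up 49.7530 (V=0.3253), down 38.4882 (V=0.0000). Price 0.2658; hedge Δ=0.0289, bond B=-1.0897.
  t=2,j=2: stock 60.6744 → up 64.3149 (V=13.0011), down 49.7530 (V=0.3253). Price 10.6750; hedge Δ=0.8705, bond B=-42.1409.
  t=1,j=0: stock 44.2800 → up 46.9368 (V=0.2658), down 36.3096 (V=0.0000). Price 0.2171; hedge Δ=0.0250, bond B=-0.8903.
  t=1,j=1: stock 57.2400 → up 60.6744 (V=10.6750), down 46.9368 (V=0.2658). Price 8.7648; hedge Δ=0.7577, bond B=-34.6069.
  t=0,j=0: stock 54.0000 → up 57.2400 (V=8.7648), down 44.2800 (V=0.2171). Price 7.1963; hedge Δ=0.6595, bond B=-28.4191.
Root portfolio cost Δ·54+B reproduces V0=7.1963.

(0,0): Delta=0.6595 Bond=-28.4191
(1,0): Delta=0.0250 Bond=-0.8903
(1,1): Delta=0.7577 Bond=-34.6069
(2,0): Delta=0.0000 Bond=0.0000
(2,1): Delta=0.0289 Bond=-1.0897
(2,2): Delta=0.8705 Bond=-42.1409
(3,0): Delta=0.0000 Bond=0.0000
(3,1): Delta=0.0000 Bond=0.0000
(3,2): Delta=0.0333 Bond=-1.3338
(3,3): Delta=1.0000 Bond=-51.3137
V0=7.1963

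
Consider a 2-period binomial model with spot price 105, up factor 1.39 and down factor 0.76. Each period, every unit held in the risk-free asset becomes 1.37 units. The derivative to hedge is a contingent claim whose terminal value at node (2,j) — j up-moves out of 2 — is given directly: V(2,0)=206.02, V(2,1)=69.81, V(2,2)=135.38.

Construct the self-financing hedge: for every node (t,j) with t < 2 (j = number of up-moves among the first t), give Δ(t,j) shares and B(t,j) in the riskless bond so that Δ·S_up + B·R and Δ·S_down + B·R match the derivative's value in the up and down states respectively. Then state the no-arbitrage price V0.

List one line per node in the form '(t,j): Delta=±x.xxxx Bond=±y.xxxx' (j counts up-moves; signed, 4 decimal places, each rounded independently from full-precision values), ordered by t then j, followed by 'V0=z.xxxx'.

Since d<R<u, set p* = (R−d)/(u−d) = 0.9683; price each node as the discounted p*-expectation of its children.
Terminal payoffs: V(2,0)=206.0200, V(2,1)=69.8100, V(2,2)=135.3800
  t=1,j=0: stock 79.8000 → up 110.9220 (V=69.8100), down 60.6480 (V=206.0200). Price 54.1125; hedge Δ=-2.7094, bond B=270.3189.
  t=1,j=1: stock 145.9500 → up 202.8705 (V=135.3800), down 110.9220 (V=69.8100). Price 97.2981; hedge Δ=0.7131, bond B=-6.7813.
  t=0,j=0: stock 105.0000 → up 145.9500 (V=97.2981), down 79.8000 (V=54.1125). Price 70.0198; hedge Δ=0.6528, bond B=1.4712.
Each (Δ,B) replicates both successor values, so the strategy is self-financing and V0 is arbitrage-free.

(0,0): Delta=0.6528 Bond=1.4712
(1,0): Delta=-2.7094 Bond=270.3189
(1,1): Delta=0.7131 Bond=-6.7813
V0=70.0198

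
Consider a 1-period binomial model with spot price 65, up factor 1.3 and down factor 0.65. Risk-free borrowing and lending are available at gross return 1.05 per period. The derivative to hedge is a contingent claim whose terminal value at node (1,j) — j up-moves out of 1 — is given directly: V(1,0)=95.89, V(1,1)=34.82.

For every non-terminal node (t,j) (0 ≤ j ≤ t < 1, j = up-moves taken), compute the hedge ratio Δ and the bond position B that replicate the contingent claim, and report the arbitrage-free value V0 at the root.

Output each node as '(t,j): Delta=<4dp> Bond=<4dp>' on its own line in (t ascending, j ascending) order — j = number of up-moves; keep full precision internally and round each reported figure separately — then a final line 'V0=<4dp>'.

(0,0): Delta=-1.4454 Bond=149.4857
V0=55.5319

Since d<R<u, set p* = (R−d)/(u−d) = 0.6154; price each node as the discounted p*-expectation of its children.
Terminal values V(1,·): V(1,0)=95.8900, V(1,1)=34.8200
Node (0,0) S=65.0000: V=(p*·34.8200+(1−p*)·95.8900)/1.05=55.5319; Δ=(34.8200−95.8900)/(84.5000−42.2500)=-1.4454; B=V−Δ·S=149.4857
Check: Δ(0,0)·S0 + B(0,0) = 55.5319 = V0.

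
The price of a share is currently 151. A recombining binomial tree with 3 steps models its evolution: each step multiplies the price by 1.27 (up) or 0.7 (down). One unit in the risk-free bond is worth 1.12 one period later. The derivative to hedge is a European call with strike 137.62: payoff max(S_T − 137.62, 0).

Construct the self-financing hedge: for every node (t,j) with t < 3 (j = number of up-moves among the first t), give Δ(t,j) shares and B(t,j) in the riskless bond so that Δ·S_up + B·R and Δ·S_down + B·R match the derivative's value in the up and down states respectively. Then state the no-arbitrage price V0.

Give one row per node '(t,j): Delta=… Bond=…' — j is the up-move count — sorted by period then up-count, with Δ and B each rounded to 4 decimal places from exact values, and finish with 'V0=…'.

(0,0): Delta=0.8161 Bond=-64.3239
(1,0): Delta=0.3589 Bond=-23.7070
(1,1): Delta=0.9062 Bond=-89.3056
(2,0): Delta=0.0000 Bond=0.0000
(2,1): Delta=0.4295 Bond=-36.0346
(2,2): Delta=1.0000 Bond=-122.8750
V0=58.9146

Since d<R<u, set p* = (R−d)/(u−d) = 0.7368; price each node as the discounted p*-expectation of its children.
Terminal payoffs: V(3,0)=0.0000, V(3,1)=0.0000, V(3,2)=32.8635, V(3,3)=171.6858
  t=2,j=0: stock 73.9900 → up 93.9673 (V=0.0000), down 51.7930 (V=0.0000). Price 0.0000; hedge Δ=0.0000, bond B=0.0000.
  t=2,j=1: stock 134.2390 → up 170.4835 (V=32.8635), down 93.9673 (V=0.0000). Price 21.6207; hedge Δ=0.4295, bond B=-36.0346.
  t=2,j=2: stock 243.5479 → up 309.3058 (V=171.6858), down 170.4835 (V=32.8635). Price 120.6729; hedge Δ=1.0000, bond B=-122.8750.
  t=1,j=0: stock 105.7000 → up 134.2390 (V=21.6207), down 73.9900 (V=0.0000). Price 14.2242; hedge Δ=0.3589, bond B=-23.7070.
  t=1,j=1: stock 191.7700 → up 243.5479 (V=120.6729), down 134.2390 (V=21.6207). Price 84.4701; hedge Δ=0.9062, bond B=-89.3056.
  t=0,j=0: stock 151.0000 → up 191.7700 (V=84.4701), down 105.7000 (V=14.2242). Price 58.9146; hedge Δ=0.8161, bond B=-64.3239.
Root portfolio cost Δ·151+B reproduces V0=58.9146.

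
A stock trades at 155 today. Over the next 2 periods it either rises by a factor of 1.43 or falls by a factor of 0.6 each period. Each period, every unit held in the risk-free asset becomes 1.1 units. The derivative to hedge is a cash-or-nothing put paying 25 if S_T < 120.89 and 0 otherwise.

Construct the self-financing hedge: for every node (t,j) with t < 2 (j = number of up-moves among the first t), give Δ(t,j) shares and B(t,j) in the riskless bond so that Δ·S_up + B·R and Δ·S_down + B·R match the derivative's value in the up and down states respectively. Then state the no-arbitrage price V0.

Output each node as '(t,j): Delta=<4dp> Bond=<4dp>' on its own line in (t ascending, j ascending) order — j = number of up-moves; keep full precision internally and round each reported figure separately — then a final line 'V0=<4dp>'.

Since d<R<u, set p* = (R−d)/(u−d) = 0.6024; price each node as the discounted p*-expectation of its children.
Terminal values V(2,·): V(2,0)=25.0000, V(2,1)=0.0000, V(2,2)=0.0000
(1,0): S=93.0000. Δ = (V_up−V_dn)/(S_up−S_dn) = (0.0000−25.0000)/(132.9900−55.8000) = -0.3239. V = [p*·0.0000 + (1−p*)·25.0000]/1.1 = 9.0361. B = V − Δ·S = 39.1566.
(1,1): S=221.6500. Δ = (V_up−V_dn)/(S_up−S_dn) = (0.0000−0.0000)/(316.9595−132.9900) = 0.0000. V = [p*·0.0000 + (1−p*)·0.0000]/1.1 = 0.0000. B = V − Δ·S = 0.0000.
(0,0): S=155.0000. Δ = (V_up−V_dn)/(S_up−S_dn) = (0.0000−9.0361)/(221.6500−93.0000) = -0.0702. V = [p*·0.0000 + (1−p*)·9.0361]/1.1 = 3.2661. B = V − Δ·S = 14.1530.
The time-0 hedge costs 3.2661, which is the no-arbitrage price.

(0,0): Delta=-0.0702 Bond=14.1530
(1,0): Delta=-0.3239 Bond=39.1566
(1,1): Delta=0.0000 Bond=0.0000
V0=3.2661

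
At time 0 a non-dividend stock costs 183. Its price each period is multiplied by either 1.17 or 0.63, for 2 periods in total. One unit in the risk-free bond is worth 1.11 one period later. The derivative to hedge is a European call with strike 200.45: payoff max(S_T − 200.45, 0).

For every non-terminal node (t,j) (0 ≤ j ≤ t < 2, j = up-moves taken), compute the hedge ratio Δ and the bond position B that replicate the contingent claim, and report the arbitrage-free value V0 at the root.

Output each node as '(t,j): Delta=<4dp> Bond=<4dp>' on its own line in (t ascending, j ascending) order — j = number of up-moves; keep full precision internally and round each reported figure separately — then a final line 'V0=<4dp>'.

(0,0): Delta=0.4057 Bond=-42.1335
(1,0): Delta=0.0000 Bond=0.0000
(1,1): Delta=0.4330 Bond=-52.6142
V0=32.1017

The replicating-portfolio and risk-neutral prices coincide; use p* = (1.11−0.63)/(1.17−0.63) = 0.8889 for the latter.
At expiry t=2: V(2,0)=0.0000, V(2,1)=0.0000, V(2,2)=50.0587
Node (1,0) S=115.2900: V=(p*·0.0000+(1−p*)·0.0000)/1.11=0.0000; Δ=(0.0000−0.0000)/(134.8893−72.6327)=0.0000; B=V−Δ·S=0.0000
Node (1,1) S=214.1100: V=(p*·50.0587+(1−p*)·0.0000)/1.11=40.0870; Δ=(50.0587−0.0000)/(250.5087−134.8893)=0.4330; B=V−Δ·S=-52.6142
Node (0,0) S=183.0000: V=(p*·40.0870+(1−p*)·0.0000)/1.11=32.1017; Δ=(40.0870−0.0000)/(214.1100−115.2900)=0.4057; B=V−Δ·S=-42.1335
Root portfolio cost Δ·183+B reproduces V0=32.1017.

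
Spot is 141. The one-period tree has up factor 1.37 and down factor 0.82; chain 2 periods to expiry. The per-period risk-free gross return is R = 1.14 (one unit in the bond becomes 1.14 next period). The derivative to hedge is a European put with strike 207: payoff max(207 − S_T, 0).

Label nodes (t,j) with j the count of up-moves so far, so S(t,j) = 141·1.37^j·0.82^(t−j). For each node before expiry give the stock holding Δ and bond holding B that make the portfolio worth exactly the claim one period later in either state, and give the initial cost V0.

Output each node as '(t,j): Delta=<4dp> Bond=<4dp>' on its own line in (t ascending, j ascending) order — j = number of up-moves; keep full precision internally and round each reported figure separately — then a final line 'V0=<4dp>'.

(0,0): Delta=-0.6206 Bond=120.8051
(1,0): Delta=-1.0000 Bond=181.5789
(1,1): Delta=-0.4574 Bond=106.1927
V0=33.2943

Under the risk-neutral measure, an up-move has probability p* = (R−d)/(u−d) = 0.5818 and values discount at R = 1.14.
Terminal values V(2,·): V(2,0)=112.1916, V(2,1)=48.6006, V(2,2)=0.0000
(1,0): S=115.6200. Δ = (V_up−V_dn)/(S_up−S_dn) = (48.6006−112.1916)/(158.3994−94.8084) = -1.0000. V = [p*·48.6006 + (1−p*)·112.1916]/1.14 = 65.9589. B = V − Δ·S = 181.5789.
(1,1): S=193.1700. Δ = (V_up−V_dn)/(S_up−S_dn) = (0.0000−48.6006)/(264.6429−158.3994) = -0.4574. V = [p*·0.0000 + (1−p*)·48.6006]/1.14 = 17.8280. B = V − Δ·S = 106.1927.
(0,0): S=141.0000. Δ = (V_up−V_dn)/(S_up−S_dn) = (17.8280−65.9589)/(193.1700−115.6200) = -0.6206. V = [p*·17.8280 + (1−p*)·65.9589]/1.14 = 33.2943. B = V − Δ·S = 120.8051.
Root portfolio cost Δ·141+B reproduces V0=33.2943.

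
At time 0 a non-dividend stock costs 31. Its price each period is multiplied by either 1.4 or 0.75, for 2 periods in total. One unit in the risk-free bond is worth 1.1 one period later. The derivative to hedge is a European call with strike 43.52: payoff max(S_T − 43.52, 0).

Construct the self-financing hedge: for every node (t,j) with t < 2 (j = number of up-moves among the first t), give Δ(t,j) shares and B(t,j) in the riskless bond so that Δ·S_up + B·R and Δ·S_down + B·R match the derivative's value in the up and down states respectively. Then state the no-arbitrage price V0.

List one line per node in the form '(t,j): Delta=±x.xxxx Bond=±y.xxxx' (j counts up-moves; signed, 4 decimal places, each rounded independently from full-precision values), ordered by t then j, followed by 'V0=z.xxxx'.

(0,0): Delta=0.4188 Bond=-8.8523
(1,0): Delta=0.0000 Bond=0.0000
(1,1): Delta=0.6111 Bond=-18.0839
V0=4.1311

Risk-neutral probability p* = (R−d)/(u−d) = (1.1−0.75)/(1.4−0.75) = 0.5385.
At expiry t=2: V(2,0)=0.0000, V(2,1)=0.0000, V(2,2)=17.2400
Node (1,0) S=23.2500: V=(p*·0.0000+(1−p*)·0.0000)/1.1=0.0000; Δ=(0.0000−0.0000)/(32.5500−17.4375)=0.0000; B=V−Δ·S=0.0000
Node (1,1) S=43.4000: V=(p*·17.2400+(1−p*)·0.0000)/1.1=8.4392; Δ=(17.2400−0.0000)/(60.7600−32.5500)=0.6111; B=V−Δ·S=-18.0839
Node (0,0) S=31.0000: V=(p*·8.4392+(1−p*)·0.0000)/1.1=4.1311; Δ=(8.4392−0.0000)/(43.4000−23.2500)=0.4188; B=V−Δ·S=-8.8523
Check: Δ(0,0)·S0 + B(0,0) = 4.1311 = V0.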